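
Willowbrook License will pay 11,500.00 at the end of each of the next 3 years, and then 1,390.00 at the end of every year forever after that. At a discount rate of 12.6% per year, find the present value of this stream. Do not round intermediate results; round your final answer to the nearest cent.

PV of 3-year annuity: 11,500.00 × [1 − (1+0.126)^−3] / 0.126 = 27338.74911
Perpetuity value at year 3: 1,390.00 / 0.126 = 11031.74603
PV of perpetuity: 11031.74603 / (1+0.126)^3 = 7727.32331
Total PV = 27338.74911 + 7727.32331 = 35066.07243

35066.07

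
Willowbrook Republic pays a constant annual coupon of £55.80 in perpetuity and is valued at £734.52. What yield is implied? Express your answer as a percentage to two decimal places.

P = C/r ⇒ r = C/P = £55.80/£734.52 = 0.075968

7.60%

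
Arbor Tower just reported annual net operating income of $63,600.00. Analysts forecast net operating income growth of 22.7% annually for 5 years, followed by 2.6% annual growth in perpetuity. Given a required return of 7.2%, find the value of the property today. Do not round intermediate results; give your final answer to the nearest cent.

D_1 = 78037.20000
D_2 = 95751.64440
D_3 = 117487.26768
D_4 = 144156.87744
D_5 = 176880.48862
Terminal value at year 5: TV = D_5×(1+g_2)/(r−g_2) = 181479.38133/0.046 = 3945203.94186
P_0 = D_1/(1+r)^1 + D_2/(1+r)^2 + D_3/(1+r)^3 + D_4/(1+r)^4 + D_5/(1+r)^5 + TV/(1+r)^5
    = 72795.89552 + 83321.42146 + 95368.82848 + 109158.16469 + 124941.29485 + 2786734.09807 = 3272319.70307

$3272319.70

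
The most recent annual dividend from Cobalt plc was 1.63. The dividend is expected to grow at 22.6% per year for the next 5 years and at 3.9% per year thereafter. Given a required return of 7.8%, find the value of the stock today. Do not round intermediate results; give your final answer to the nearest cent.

D_1 = 1.99838
D_2 = 2.45001
D_3 = 3.00372
D_4 = 3.68256
D_5 = 4.51481
Terminal value at year 5: TV = D_5×(1+g_2)/(r−g_2) = 4.69089/0.039 = 120.27930
P_0 = D_1/(1+r)^1 + D_2/(1+r)^2 + D_3/(1+r)^3 + D_4/(1+r)^4 + D_5/(1+r)^5 + TV/(1+r)^5
    = 1.85378 + 2.10829 + 2.39774 + 2.72693 + 3.10132 + 82.62226 = 94.81034

94.81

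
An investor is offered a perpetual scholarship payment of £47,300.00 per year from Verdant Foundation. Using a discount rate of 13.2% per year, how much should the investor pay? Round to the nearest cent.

Level perpetuity: PV = C / r = £47,300.00 / 0.132 = £358,333.33

£358333.33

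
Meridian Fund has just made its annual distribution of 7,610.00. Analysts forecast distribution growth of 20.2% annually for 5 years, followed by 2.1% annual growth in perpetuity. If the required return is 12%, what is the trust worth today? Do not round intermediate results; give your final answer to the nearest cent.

D_1 = 9147.22000
D_2 = 10994.95844
D_3 = 13215.94004
D_4 = 15885.55993
D_5 = 19094.44304
Terminal value at year 5: TV = D_5×(1+g_2)/(r−g_2) = 19495.42634/0.099 = 196923.49843
P_0 = D_1/(1+r)^1 + D_2/(1+r)^2 + D_3/(1+r)^3 + D_4/(1+r)^4 + D_5/(1+r)^5 + TV/(1+r)^5
    = 8167.16071 + 8765.11355 + 9406.84508 + 10095.56052 + 10834.69978 + 111739.68153 = 159009.06118

159009.06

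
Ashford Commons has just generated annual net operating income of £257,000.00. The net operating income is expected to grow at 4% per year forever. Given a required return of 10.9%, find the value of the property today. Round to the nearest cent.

£3873623.19

D₁ = D₀ × (1 + g) = £257,000.00 × 1.04 = £267,280.0000
Growing perpetuity: P = D₁ / (r − g) = £267,280.0000 / (0.109 − 0.04) = £3,873,623.19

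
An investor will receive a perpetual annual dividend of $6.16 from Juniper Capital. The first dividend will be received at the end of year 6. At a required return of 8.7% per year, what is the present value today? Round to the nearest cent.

$46.66

Value at end of year 5: C / r = $6.16 / 0.087 = $70.8046
Discount to today: PV = $70.8046 / (1 + 0.087)^5 = $70.8046 / 1.517566 = $46.66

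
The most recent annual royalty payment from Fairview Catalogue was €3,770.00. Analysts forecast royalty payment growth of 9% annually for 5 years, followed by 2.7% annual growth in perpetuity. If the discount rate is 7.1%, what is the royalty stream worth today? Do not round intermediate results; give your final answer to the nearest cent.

D_1 = 4109.30000
D_2 = 4479.13700
D_3 = 4882.25933
D_4 = 5321.66267
D_5 = 5800.61231
Terminal value at year 5: TV = D_5×(1+g_2)/(r−g_2) = 5957.22884/0.044 = 135391.56460
P_0 = D_1/(1+r)^1 + D_2/(1+r)^2 + D_3/(1+r)^3 + D_4/(1+r)^4 + D_5/(1+r)^5 + TV/(1+r)^5
    = 3836.88142 + 3904.94934 + 3974.22482 + 4044.72928 + 4116.48451 + 96082.49077 = 115959.76014

€115959.76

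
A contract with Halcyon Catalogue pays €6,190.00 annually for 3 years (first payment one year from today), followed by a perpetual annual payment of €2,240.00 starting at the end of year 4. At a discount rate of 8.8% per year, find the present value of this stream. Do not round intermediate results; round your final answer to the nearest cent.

PV of 3-year annuity: €6,190.00 × [1 − (1+0.088)^−3] / 0.088 = 15724.73291
Perpetuity value at year 3: €2,240.00 / 0.088 = 25454.54545
PV of perpetuity: 25454.54545 / (1+0.088)^3 = 19764.17361
Total PV = 15724.73291 + 19764.17361 = 35488.90652

€35488.91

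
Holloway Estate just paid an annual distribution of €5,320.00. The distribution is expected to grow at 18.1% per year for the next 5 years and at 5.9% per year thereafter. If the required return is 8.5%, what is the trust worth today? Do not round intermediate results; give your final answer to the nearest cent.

€365632.46

D_1 = 6282.92000
D_2 = 7420.12852
D_3 = 8763.17178
D_4 = 10349.30587
D_5 = 12222.53024
Terminal value at year 5: TV = D_5×(1+g_2)/(r−g_2) = 12943.65952/0.026 = 497833.05854
P_0 = D_1/(1+r)^1 + D_2/(1+r)^2 + D_3/(1+r)^3 + D_4/(1+r)^4 + D_5/(1+r)^5 + TV/(1+r)^5
    = 5790.70968 + 6303.06740 + 6860.75816 + 7467.79298 + 8128.53780 + 331081.59714 = 365632.46315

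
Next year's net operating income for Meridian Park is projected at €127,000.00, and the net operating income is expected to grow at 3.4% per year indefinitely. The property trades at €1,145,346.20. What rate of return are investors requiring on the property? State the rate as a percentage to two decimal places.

P = D₁/(r − g) ⇒ r = D₁/P + g = €127,000.0000/€1,145,346.20 + 0.034 = 0.110884 + 0.034 = 0.144884

14.49%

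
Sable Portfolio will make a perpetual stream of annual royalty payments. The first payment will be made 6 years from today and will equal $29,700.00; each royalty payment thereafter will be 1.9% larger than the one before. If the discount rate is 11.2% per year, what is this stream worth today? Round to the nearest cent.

$187823.34

Value at end of year 5: C₁ / (r − g) = $29,700.00 / (0.112 − 0.019) = $319,354.8387
Discount to today: PV = $319,354.8387 / (1 + 0.112)^5 = $319,354.8387 / 1.700294 = $187,823.34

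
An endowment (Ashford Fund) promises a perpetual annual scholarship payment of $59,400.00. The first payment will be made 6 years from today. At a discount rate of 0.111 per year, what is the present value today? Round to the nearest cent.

Value at end of year 5: C / r = $59,400.00 / 0.111 = $535,135.1351
Discount to today: PV = $535,135.1351 / (1 + 0.111)^5 = $535,135.1351 / 1.692662 = $316,149.99

$316149.99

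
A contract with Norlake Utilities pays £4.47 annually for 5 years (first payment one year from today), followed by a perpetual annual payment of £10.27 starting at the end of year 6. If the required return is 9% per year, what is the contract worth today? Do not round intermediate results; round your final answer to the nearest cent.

PV of 5-year annuity: £4.47 × [1 − (1+0.09)^−5] / 0.09 = 17.38674
Perpetuity value at year 5: £10.27 / 0.09 = 114.11111
PV of perpetuity: 114.11111 / (1+0.09)^5 = 74.16439
Total PV = 17.38674 + 74.16439 = 91.55113

£91.55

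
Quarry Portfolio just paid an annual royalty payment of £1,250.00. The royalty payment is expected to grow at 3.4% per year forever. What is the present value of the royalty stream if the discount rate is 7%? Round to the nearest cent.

£35902.78

D₁ = D₀ × (1 + g) = £1,250.00 × 1.034 = £1,292.5000
Growing perpetuity: P = D₁ / (r − g) = £1,292.5000 / (0.07 − 0.034) = £35,902.78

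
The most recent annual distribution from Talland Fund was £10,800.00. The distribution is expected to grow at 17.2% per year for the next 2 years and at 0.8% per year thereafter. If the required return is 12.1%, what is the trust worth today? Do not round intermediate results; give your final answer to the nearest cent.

£128401.60

D_1 = 12657.60000
D_2 = 14834.70720
Terminal value at year 2: TV = D_2×(1+g_2)/(r−g_2) = 14953.38486/0.113 = 132330.83945
P_0 = D_1/(1+r)^1 + D_2/(1+r)^2 + TV/(1+r)^2
    = 11291.34701 + 11805.04790 + 105305.20606 = 128401.60097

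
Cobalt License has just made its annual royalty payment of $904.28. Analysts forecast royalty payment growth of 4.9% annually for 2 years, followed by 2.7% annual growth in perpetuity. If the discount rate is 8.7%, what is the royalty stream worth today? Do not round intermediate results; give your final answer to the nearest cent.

$16129.81

D_1 = 948.58972
D_2 = 995.07062
Terminal value at year 2: TV = D_2×(1+g_2)/(r−g_2) = 1021.93752/0.06 = 17032.29205
P_0 = D_1/(1+r)^1 + D_2/(1+r)^2 + TV/(1+r)^2
    = 872.66764 + 842.16040 + 14414.97877 = 16129.80680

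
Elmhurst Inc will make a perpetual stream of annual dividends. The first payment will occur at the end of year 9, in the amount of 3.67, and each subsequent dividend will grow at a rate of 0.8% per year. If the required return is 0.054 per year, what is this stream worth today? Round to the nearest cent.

Value at end of year 8: C₁ / (r − g) = 3.67 / (0.054 − 0.008) = 79.7826
Discount to today: PV = 79.7826 / (1 + 0.054)^8 = 79.7826 / 1.523088 = 52.38

52.38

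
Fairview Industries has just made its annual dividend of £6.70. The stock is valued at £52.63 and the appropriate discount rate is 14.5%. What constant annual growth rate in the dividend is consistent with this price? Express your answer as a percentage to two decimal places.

1.57%

P = D₀(1+g)/(r−g) ⇒ P(r−g) = D₀(1+g) ⇒ g(P+D₀) = P·r − D₀
g = (P·r − D₀)/(P + D₀) = (£52.63×0.145 − £6.70) / (£52.63 + £6.70) = 0.015698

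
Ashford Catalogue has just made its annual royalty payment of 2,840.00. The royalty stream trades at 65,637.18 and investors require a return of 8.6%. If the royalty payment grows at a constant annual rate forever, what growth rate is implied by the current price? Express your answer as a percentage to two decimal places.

P = D₀(1+g)/(r−g) ⇒ P(r−g) = D₀(1+g) ⇒ g(P+D₀) = P·r − D₀
g = (P·r − D₀)/(P + D₀) = (65,637.18×0.086 − 2,840.00) / (65,637.18 + 2,840.00) = 0.040960

4.10%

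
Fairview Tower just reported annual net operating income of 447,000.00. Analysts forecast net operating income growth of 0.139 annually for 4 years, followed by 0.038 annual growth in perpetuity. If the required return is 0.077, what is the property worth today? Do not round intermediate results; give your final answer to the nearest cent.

D_1 = 509133.00000
D_2 = 579902.48700
D_3 = 660508.93269
D_4 = 752319.67434
Terminal value at year 4: TV = D_4×(1+g_2)/(r−g_2) = 780907.82196/0.039 = 20023277.48621
P_0 = D_1/(1+r)^1 + D_2/(1+r)^2 + D_3/(1+r)^3 + D_4/(1+r)^4 + TV/(1+r)^4
    = 472732.59053 + 499946.53724 + 528727.11785 + 559164.51925 + 14882378.74302 = 16942949.50789

16942949.51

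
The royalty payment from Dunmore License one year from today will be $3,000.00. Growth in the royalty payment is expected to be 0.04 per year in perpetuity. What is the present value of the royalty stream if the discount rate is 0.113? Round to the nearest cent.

Growing perpetuity: P = D₁ / (r − g) = $3,000.0000 / (0.113 − 0.04) = $41,095.89

$41095.89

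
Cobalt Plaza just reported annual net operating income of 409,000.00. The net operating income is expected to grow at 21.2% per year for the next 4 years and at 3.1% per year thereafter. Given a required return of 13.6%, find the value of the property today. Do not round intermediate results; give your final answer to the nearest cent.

D_1 = 495708.00000
D_2 = 600798.09600
D_3 = 728167.29235
D_4 = 882538.75833
Terminal value at year 4: TV = D_4×(1+g_2)/(r−g_2) = 909897.45984/0.105 = 8665690.09370
P_0 = D_1/(1+r)^1 + D_2/(1+r)^2 + D_3/(1+r)^3 + D_4/(1+r)^4 + TV/(1+r)^4
    = 436362.67606 + 465555.95368 + 496702.30269 + 529932.38632 + 5203431.33620 = 7131984.65495

7131984.65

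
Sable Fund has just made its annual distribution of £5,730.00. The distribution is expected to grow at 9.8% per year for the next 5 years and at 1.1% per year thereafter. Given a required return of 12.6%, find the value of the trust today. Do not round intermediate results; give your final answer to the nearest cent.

£70997.05

D_1 = 6291.54000
D_2 = 6908.11092
D_3 = 7585.10579
D_4 = 8328.44616
D_5 = 9144.63388
Terminal value at year 5: TV = D_5×(1+g_2)/(r−g_2) = 9245.22485/0.115 = 80393.25960
P_0 = D_1/(1+r)^1 + D_2/(1+r)^2 + D_3/(1+r)^3 + D_4/(1+r)^4 + D_5/(1+r)^5 + TV/(1+r)^5
    = 5587.51332 + 5448.56983 + 5313.08141 + 5180.96216 + 5052.12829 + 44414.79738 = 70997.05239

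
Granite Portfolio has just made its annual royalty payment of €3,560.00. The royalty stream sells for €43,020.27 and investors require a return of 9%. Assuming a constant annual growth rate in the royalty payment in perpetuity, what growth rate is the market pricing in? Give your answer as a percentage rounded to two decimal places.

P = D₀(1+g)/(r−g) ⇒ P(r−g) = D₀(1+g) ⇒ g(P+D₀) = P·r − D₀
g = (P·r − D₀)/(P + D₀) = (€43,020.27×0.09 − €3,560.00) / (€43,020.27 + €3,560.00) = 0.006694

0.67%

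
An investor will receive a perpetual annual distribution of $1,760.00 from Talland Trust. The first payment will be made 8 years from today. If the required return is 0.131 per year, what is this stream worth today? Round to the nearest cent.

Value at end of year 7: C / r = $1,760.00 / 0.131 = $13,435.1145
Discount to today: PV = $13,435.1145 / (1 + 0.131)^7 = $13,435.1145 / 2.367218 = $5,675.49

$5675.49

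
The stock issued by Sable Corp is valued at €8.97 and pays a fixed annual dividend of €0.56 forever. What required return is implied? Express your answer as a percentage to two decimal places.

P = C/r ⇒ r = C/P = €0.56/€8.97 = 0.062430

6.24%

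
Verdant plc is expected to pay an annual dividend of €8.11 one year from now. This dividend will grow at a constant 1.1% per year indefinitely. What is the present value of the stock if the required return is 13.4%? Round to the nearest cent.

Growing perpetuity: P = D₁ / (r − g) = €8.1100 / (0.134 − 0.011) = €65.93

€65.93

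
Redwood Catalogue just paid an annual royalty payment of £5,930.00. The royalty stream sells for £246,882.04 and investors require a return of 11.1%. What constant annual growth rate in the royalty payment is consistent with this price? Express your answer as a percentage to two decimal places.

P = D₀(1+g)/(r−g) ⇒ P(r−g) = D₀(1+g) ⇒ g(P+D₀) = P·r − D₀
g = (P·r − D₀)/(P + D₀) = (£246,882.04×0.111 − £5,930.00) / (£246,882.04 + £5,930.00) = 0.084940

8.49%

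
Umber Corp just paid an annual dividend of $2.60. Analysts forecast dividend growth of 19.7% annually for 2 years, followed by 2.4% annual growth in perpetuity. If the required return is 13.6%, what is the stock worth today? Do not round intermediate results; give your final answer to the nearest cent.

$32.02

D_1 = 3.11220
D_2 = 3.72530
Terminal value at year 2: TV = D_2×(1+g_2)/(r−g_2) = 3.81471/0.112 = 34.05992
P_0 = D_1/(1+r)^1 + D_2/(1+r)^2 + TV/(1+r)^2
    = 2.73961 + 2.88672 + 26.39289 = 32.01922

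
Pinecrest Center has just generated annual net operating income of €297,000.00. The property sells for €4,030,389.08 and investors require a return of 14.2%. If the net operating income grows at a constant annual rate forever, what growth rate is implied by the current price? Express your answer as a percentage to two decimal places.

6.36%

P = D₀(1+g)/(r−g) ⇒ P(r−g) = D₀(1+g) ⇒ g(P+D₀) = P·r − D₀
g = (P·r − D₀)/(P + D₀) = (€4,030,389.08×0.142 − €297,000.00) / (€4,030,389.08 + €297,000.00) = 0.063622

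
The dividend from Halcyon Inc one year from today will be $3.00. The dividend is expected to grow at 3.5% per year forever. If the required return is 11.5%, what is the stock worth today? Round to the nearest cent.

Growing perpetuity: P = D₁ / (r − g) = $3.0000 / (0.115 − 0.035) = $37.50

$37.50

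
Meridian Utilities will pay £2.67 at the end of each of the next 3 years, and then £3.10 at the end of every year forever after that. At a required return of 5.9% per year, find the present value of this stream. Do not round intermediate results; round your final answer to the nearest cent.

£51.39

PV of 3-year annuity: £2.67 × [1 − (1+0.059)^−3] / 0.059 = 7.15017
Perpetuity value at year 3: £3.10 / 0.059 = 52.54237
PV of perpetuity: 52.54237 / (1+0.059)^3 = 44.24068
Total PV = 7.15017 + 44.24068 = 51.39085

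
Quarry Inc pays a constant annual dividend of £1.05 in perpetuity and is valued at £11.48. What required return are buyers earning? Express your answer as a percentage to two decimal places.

P = C/r ⇒ r = C/P = £1.05/£11.48 = 0.091463

9.15%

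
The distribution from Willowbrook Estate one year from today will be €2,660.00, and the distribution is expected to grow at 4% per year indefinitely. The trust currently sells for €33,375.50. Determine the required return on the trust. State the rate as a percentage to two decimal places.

11.97%

P = D₁/(r − g) ⇒ r = D₁/P + g = €2,660.0000/€33,375.50 + 0.04 = 0.079699 + 0.04 = 0.119699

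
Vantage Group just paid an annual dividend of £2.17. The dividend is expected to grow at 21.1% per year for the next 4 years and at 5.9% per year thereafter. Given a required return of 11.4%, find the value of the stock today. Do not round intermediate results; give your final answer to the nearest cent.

D_1 = 2.62787
D_2 = 3.18235
D_3 = 3.85383
D_4 = 4.66698
Terminal value at year 4: TV = D_4×(1+g_2)/(r−g_2) = 4.94234/0.055 = 89.86065
P_0 = D_1/(1+r)^1 + D_2/(1+r)^2 + D_3/(1+r)^3 + D_4/(1+r)^4 + TV/(1+r)^4
    = 2.35895 + 2.56435 + 2.78764 + 3.03037 + 58.34838 = 69.08969

£69.09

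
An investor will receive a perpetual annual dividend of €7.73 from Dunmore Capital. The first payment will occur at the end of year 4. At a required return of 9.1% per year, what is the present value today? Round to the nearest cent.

Value at end of year 3: C / r = €7.73 / 0.091 = €84.9451
Discount to today: PV = €84.9451 / (1 + 0.091)^3 = €84.9451 / 1.298597 = €65.41

€65.41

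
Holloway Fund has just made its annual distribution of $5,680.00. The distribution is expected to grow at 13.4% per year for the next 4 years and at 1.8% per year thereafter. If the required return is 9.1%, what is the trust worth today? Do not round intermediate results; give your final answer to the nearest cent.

D_1 = 6441.12000
D_2 = 7304.23008
D_3 = 8282.99691
D_4 = 9392.91850
Terminal value at year 4: TV = D_4×(1+g_2)/(r−g_2) = 9561.99103/0.073 = 130986.17849
P_0 = D_1/(1+r)^1 + D_2/(1+r)^2 + D_3/(1+r)^3 + D_4/(1+r)^4 + TV/(1+r)^4
    = 5903.86801 + 6136.55942 + 6378.42198 + 6629.81716 + 92454.16263 = 117502.82920

$117502.83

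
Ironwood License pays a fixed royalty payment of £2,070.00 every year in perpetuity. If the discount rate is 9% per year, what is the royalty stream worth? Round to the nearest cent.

Level perpetuity: PV = C / r = £2,070.00 / 0.09 = £23,000.00

£23000.00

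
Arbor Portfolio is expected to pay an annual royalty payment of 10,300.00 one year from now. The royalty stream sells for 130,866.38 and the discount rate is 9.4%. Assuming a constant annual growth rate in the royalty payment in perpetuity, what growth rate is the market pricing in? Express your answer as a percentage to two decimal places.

P = D₁/(r−g) ⇒ g = r − D₁/P = 0.094 − 10,300.00/130,866.38 = 0.015294

1.53%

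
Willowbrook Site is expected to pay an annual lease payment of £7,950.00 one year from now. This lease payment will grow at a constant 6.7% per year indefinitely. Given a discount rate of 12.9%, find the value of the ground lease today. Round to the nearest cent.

£128225.81

Growing perpetuity: P = D₁ / (r − g) = £7,950.0000 / (0.129 − 0.067) = £128,225.81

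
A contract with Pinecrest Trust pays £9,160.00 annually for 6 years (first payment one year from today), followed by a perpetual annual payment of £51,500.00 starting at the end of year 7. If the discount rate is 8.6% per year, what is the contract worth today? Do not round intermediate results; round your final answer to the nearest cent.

PV of 6-year annuity: £9,160.00 × [1 − (1+0.086)^−6] / 0.086 = 41585.71409
Perpetuity value at year 6: £51,500.00 / 0.086 = 598837.20930
PV of perpetuity: 598837.20930 / (1+0.086)^6 = 365031.06565
Total PV = 41585.71409 + 365031.06565 = 406616.77974

£406616.78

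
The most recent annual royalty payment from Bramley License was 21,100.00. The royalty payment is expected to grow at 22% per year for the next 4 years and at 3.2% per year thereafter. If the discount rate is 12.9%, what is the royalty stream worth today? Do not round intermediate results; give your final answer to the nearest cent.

D_1 = 25742.00000
D_2 = 31405.24000
D_3 = 38314.39280
D_4 = 46743.55922
Terminal value at year 4: TV = D_4×(1+g_2)/(r−g_2) = 48239.35311/0.097 = 497312.91867
P_0 = D_1/(1+r)^1 + D_2/(1+r)^2 + D_3/(1+r)^3 + D_4/(1+r)^4 + TV/(1+r)^4
    = 22800.70859 + 24638.49821 + 26624.41791 + 28770.40731 + 306093.40557 = 408927.43759

408927.44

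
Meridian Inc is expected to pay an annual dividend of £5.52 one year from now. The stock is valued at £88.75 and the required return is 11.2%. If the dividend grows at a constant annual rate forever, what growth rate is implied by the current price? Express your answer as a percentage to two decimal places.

P = D₁/(r−g) ⇒ g = r − D₁/P = 0.112 − £5.52/£88.75 = 0.049803

4.98%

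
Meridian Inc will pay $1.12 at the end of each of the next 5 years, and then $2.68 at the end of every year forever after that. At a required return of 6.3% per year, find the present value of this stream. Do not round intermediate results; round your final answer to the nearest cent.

$36.02

PV of 5-year annuity: $1.12 × [1 − (1+0.063)^−5] / 0.063 = 4.67959
Perpetuity value at year 5: $2.68 / 0.063 = 42.53968
PV of perpetuity: 42.53968 / (1+0.063)^5 = 31.34209
Total PV = 4.67959 + 31.34209 = 36.02168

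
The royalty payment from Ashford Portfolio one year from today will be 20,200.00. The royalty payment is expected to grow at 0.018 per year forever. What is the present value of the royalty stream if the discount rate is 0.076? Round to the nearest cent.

348275.86

Growing perpetuity: P = D₁ / (r − g) = 20,200.0000 / (0.076 − 0.018) = 348,275.86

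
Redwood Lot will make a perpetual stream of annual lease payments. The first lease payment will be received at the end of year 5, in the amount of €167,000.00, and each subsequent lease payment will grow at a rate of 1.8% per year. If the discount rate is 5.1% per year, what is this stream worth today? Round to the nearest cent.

€4147550.35

Value at end of year 4: C₁ / (r − g) = €167,000.00 / (0.051 − 0.018) = €5,060,606.0606
Discount to today: PV = €5,060,606.0606 / (1 + 0.051)^4 = €5,060,606.0606 / 1.220143 = €4,147,550.35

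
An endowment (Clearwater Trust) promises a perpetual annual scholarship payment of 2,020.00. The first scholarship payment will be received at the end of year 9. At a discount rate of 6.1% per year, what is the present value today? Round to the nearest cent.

20620.47

Value at end of year 8: C / r = 2,020.00 / 0.061 = 33,114.7541
Discount to today: PV = 33,114.7541 / (1 + 0.061)^8 = 33,114.7541 / 1.605917 = 20,620.47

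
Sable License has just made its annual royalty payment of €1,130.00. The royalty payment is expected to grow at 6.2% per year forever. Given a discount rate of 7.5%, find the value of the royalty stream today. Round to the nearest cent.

€92312.31

D₁ = D₀ × (1 + g) = €1,130.00 × 1.062 = €1,200.0600
Growing perpetuity: P = D₁ / (r − g) = €1,200.0600 / (0.075 − 0.062) = €92,312.31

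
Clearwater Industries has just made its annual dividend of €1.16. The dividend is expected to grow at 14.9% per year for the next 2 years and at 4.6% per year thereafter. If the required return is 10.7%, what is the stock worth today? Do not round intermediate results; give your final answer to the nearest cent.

€23.88

D_1 = 1.33284
D_2 = 1.53143
Terminal value at year 2: TV = D_2×(1+g_2)/(r−g_2) = 1.60188/0.061 = 26.26031
P_0 = D_1/(1+r)^1 + D_2/(1+r)^2 + TV/(1+r)^2
    = 1.20401 + 1.24969 + 21.42914 = 23.88284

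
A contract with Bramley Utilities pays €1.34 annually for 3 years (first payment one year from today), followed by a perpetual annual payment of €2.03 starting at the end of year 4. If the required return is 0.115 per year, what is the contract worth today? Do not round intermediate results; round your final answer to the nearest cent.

€15.98

PV of 3-year annuity: €1.34 × [1 − (1+0.115)^−3] / 0.115 = 3.24631
Perpetuity value at year 3: €2.03 / 0.115 = 17.65217
PV of perpetuity: 17.65217 / (1+0.115)^3 = 12.73426
Total PV = 3.24631 + 12.73426 = 15.98057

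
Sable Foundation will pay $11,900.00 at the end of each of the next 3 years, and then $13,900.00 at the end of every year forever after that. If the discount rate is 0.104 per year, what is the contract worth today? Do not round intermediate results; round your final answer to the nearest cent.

$128714.96

PV of 3-year annuity: $11,900.00 × [1 − (1+0.104)^−3] / 0.104 = 29386.37621
Perpetuity value at year 3: $13,900.00 / 0.104 = 133653.84615
PV of perpetuity: 133653.84615 / (1+0.104)^3 = 99328.58319
Total PV = 29386.37621 + 99328.58319 = 128714.95940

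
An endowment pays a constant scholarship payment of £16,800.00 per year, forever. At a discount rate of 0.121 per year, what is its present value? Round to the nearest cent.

Level perpetuity: PV = C / r = £16,800.00 / 0.121 = £138,842.98

£138842.98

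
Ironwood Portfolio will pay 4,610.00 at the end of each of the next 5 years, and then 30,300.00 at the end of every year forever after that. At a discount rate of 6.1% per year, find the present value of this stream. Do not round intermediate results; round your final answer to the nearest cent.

PV of 5-year annuity: 4,610.00 × [1 − (1+0.061)^−5] / 0.061 = 19366.28321
Perpetuity value at year 5: 30,300.00 / 0.061 = 496721.31148
PV of perpetuity: 496721.31148 / (1+0.061)^5 = 369433.15935
Total PV = 19366.28321 + 369433.15935 = 388799.44256

388799.44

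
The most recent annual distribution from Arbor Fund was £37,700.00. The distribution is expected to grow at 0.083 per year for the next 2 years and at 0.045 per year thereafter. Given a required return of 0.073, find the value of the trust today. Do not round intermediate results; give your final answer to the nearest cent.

D_1 = 40829.10000
D_2 = 44217.91530
Terminal value at year 2: TV = D_2×(1+g_2)/(r−g_2) = 46207.72149/0.028 = 1650275.76745
P_0 = D_1/(1+r)^1 + D_2/(1+r)^2 + TV/(1+r)^2
    = 38051.35135 + 38405.97718 + 1433365.93402 = 1509823.26255

£1509823.26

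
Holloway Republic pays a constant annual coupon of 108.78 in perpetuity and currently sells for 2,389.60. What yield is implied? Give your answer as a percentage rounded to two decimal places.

P = C/r ⇒ r = C/P = 108.78/2,389.60 = 0.045522

4.55%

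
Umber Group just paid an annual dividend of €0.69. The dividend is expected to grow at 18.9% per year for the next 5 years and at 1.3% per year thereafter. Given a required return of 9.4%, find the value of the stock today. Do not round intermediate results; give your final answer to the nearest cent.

€17.55

D_1 = 0.82041
D_2 = 0.97547
D_3 = 1.15983
D_4 = 1.37904
D_5 = 1.63968
Terminal value at year 5: TV = D_5×(1+g_2)/(r−g_2) = 1.66099/0.081 = 20.50609
P_0 = D_1/(1+r)^1 + D_2/(1+r)^2 + D_3/(1+r)^3 + D_4/(1+r)^4 + D_5/(1+r)^5 + TV/(1+r)^5
    = 0.74992 + 0.81504 + 0.88581 + 0.96274 + 1.04634 + 13.08568 = 17.54552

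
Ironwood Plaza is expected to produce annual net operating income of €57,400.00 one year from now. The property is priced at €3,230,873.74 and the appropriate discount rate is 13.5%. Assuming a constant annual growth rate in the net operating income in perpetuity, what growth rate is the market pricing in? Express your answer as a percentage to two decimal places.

P = D₁/(r−g) ⇒ g = r − D₁/P = 0.135 − €57,400.00/€3,230,873.74 = 0.117234

11.72%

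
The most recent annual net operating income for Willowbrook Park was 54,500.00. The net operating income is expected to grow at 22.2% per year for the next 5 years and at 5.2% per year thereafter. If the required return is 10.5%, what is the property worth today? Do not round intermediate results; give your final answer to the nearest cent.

2161582.28

D_1 = 66599.00000
D_2 = 81383.97800
D_3 = 99451.22112
D_4 = 121529.39220
D_5 = 148508.91727
Terminal value at year 5: TV = D_5×(1+g_2)/(r−g_2) = 156231.38097/0.053 = 2947761.90512
P_0 = D_1/(1+r)^1 + D_2/(1+r)^2 + D_3/(1+r)^3 + D_4/(1+r)^4 + D_5/(1+r)^5 + TV/(1+r)^5
    = 60270.58824 + 66652.17993 + 73709.46957 + 81514.00164 + 90144.89593 + 1789291.14194 = 2161582.27725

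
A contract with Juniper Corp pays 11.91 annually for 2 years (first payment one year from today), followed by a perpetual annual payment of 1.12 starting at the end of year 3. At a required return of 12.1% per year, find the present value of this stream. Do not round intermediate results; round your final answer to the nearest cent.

27.47

PV of 2-year annuity: 11.91 × [1 − (1+0.121)^−2] / 0.121 = 20.10209
Perpetuity value at year 2: 1.12 / 0.121 = 9.25620
PV of perpetuity: 9.25620 / (1+0.121)^2 = 7.36583
Total PV = 20.10209 + 7.36583 = 27.46792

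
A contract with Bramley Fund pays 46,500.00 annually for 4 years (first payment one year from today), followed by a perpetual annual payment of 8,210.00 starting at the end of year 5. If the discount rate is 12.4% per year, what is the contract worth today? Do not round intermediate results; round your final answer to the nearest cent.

PV of 4-year annuity: 46,500.00 × [1 − (1+0.124)^−4] / 0.124 = 140055.09964
Perpetuity value at year 4: 8,210.00 / 0.124 = 66209.67742
PV of perpetuity: 66209.67742 / (1+0.124)^4 = 41481.66950
Total PV = 140055.09964 + 41481.66950 = 181536.76915

181536.77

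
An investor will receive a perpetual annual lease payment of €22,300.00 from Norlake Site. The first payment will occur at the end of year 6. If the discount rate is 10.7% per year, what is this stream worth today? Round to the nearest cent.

€125366.93

Value at end of year 5: C / r = €22,300.00 / 0.107 = €208,411.2150
Discount to today: PV = €208,411.2150 / (1 + 0.107)^5 = €208,411.2150 / 1.662410 = €125,366.93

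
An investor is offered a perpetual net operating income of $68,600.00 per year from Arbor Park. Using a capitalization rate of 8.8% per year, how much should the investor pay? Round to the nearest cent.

$779545.45

Level perpetuity: PV = C / r = $68,600.00 / 0.088 = $779,545.45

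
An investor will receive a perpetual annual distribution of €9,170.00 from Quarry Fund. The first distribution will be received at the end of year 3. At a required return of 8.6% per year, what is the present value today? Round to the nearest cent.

€90408.91

Value at end of year 2: C / r = €9,170.00 / 0.086 = €106,627.9070
Discount to today: PV = €106,627.9070 / (1 + 0.086)^2 = €106,627.9070 / 1.179396 = €90,408.91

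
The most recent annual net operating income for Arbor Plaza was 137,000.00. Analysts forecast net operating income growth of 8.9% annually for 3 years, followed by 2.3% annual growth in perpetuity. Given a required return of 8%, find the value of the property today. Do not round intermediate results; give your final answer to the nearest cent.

D_1 = 149193.00000
D_2 = 162471.17700
D_3 = 176931.11175
Terminal value at year 3: TV = D_3×(1+g_2)/(r−g_2) = 181000.52732/0.057 = 3175447.84778
P_0 = D_1/(1+r)^1 + D_2/(1+r)^2 + D_3/(1+r)^3 + TV/(1+r)^3
    = 138141.66667 + 139292.84722 + 140453.62095 + 2520772.88124 = 2938661.01608

2938661.02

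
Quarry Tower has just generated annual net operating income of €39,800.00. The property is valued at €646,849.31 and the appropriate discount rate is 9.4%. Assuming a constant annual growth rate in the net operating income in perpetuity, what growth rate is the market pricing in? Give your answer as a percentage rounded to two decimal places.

P = D₀(1+g)/(r−g) ⇒ P(r−g) = D₀(1+g) ⇒ g(P+D₀) = P·r − D₀
g = (P·r − D₀)/(P + D₀) = (€646,849.31×0.094 − €39,800.00) / (€646,849.31 + €39,800.00) = 0.030589

3.06%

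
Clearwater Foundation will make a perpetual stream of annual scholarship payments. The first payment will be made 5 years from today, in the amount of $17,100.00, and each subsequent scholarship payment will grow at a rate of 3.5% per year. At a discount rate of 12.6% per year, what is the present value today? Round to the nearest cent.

$116896.41

Value at end of year 4: C₁ / (r − g) = $17,100.00 / (0.126 − 0.035) = $187,912.0879
Discount to today: PV = $187,912.0879 / (1 + 0.126)^4 = $187,912.0879 / 1.607510 = $116,896.41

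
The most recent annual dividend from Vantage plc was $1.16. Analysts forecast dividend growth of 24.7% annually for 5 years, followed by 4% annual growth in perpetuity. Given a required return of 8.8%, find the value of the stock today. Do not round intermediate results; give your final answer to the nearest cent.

D_1 = 1.44652
D_2 = 1.80381
D_3 = 2.24935
D_4 = 2.80494
D_5 = 3.49776
Terminal value at year 5: TV = D_5×(1+g_2)/(r−g_2) = 3.63767/0.048 = 75.78484
P_0 = D_1/(1+r)^1 + D_2/(1+r)^2 + D_3/(1+r)^3 + D_4/(1+r)^4 + D_5/(1+r)^5 + TV/(1+r)^5
    = 1.32952 + 1.52382 + 1.74651 + 2.00174 + 2.29428 + 49.70933 = 58.60519

$58.61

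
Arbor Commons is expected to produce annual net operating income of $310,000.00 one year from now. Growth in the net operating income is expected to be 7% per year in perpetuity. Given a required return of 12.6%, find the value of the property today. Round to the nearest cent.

$5535714.29

Growing perpetuity: P = D₁ / (r − g) = $310,000.0000 / (0.126 − 0.07) = $5,535,714.29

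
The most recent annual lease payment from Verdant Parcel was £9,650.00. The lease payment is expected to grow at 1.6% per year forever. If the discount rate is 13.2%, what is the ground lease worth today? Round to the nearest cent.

£84520.69

D₁ = D₀ × (1 + g) = £9,650.00 × 1.016 = £9,804.4000
Growing perpetuity: P = D₁ / (r − g) = £9,804.4000 / (0.132 − 0.016) = £84,520.69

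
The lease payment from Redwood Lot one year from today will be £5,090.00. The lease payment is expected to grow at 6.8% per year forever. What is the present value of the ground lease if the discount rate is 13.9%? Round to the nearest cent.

Growing perpetuity: P = D₁ / (r − g) = £5,090.0000 / (0.139 − 0.068) = £71,690.14

£71690.14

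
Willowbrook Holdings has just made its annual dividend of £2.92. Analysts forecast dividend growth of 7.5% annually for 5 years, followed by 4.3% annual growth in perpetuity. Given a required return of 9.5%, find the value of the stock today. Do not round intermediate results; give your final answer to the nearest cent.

£67.23

D_1 = 3.13900
D_2 = 3.37443
D_3 = 3.62751
D_4 = 3.89957
D_5 = 4.19204
Terminal value at year 5: TV = D_5×(1+g_2)/(r−g_2) = 4.37230/0.052 = 84.08260
P_0 = D_1/(1+r)^1 + D_2/(1+r)^2 + D_3/(1+r)^3 + D_4/(1+r)^4 + D_5/(1+r)^5 + TV/(1+r)^5
    = 2.86667 + 2.81431 + 2.76290 + 2.71244 + 2.66290 + 53.41159 = 67.23081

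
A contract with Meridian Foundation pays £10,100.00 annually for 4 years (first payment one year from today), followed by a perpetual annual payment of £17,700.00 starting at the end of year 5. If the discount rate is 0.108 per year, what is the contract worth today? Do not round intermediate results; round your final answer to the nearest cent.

PV of 4-year annuity: £10,100.00 × [1 − (1+0.108)^−4] / 0.108 = 31468.97702
Perpetuity value at year 4: £17,700.00 / 0.108 = 163888.88889
PV of perpetuity: 163888.88889 / (1+0.108)^4 = 108740.28560
Total PV = 31468.97702 + 108740.28560 = 140209.26262

£140209.26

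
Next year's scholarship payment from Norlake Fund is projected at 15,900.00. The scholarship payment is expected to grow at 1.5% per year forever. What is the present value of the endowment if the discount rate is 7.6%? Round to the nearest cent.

260655.74

Growing perpetuity: P = D₁ / (r − g) = 15,900.0000 / (0.076 − 0.015) = 260,655.74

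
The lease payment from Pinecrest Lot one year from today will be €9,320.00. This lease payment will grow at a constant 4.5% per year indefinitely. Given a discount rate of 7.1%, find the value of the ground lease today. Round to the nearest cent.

€358461.54

Growing perpetuity: P = D₁ / (r − g) = €9,320.0000 / (0.071 − 0.045) = €358,461.54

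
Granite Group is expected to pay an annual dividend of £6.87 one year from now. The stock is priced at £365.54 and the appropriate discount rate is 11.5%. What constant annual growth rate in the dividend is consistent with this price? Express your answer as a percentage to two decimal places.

9.62%

P = D₁/(r−g) ⇒ g = r − D₁/P = 0.115 − £6.87/£365.54 = 0.096206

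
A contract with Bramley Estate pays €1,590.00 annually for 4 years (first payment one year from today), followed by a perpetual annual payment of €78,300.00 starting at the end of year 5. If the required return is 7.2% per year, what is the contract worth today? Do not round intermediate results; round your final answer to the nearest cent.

€828835.88

PV of 4-year annuity: €1,590.00 × [1 − (1+0.072)^−4] / 0.072 = 5361.43855
Perpetuity value at year 4: €78,300.00 / 0.072 = 1087500.00000
PV of perpetuity: 1087500.00000 / (1+0.072)^4 = 823474.44122
Total PV = 5361.43855 + 823474.44122 = 828835.87977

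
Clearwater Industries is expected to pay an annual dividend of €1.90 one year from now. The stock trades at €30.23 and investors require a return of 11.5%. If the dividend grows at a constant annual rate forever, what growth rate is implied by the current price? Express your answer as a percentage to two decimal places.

5.21%

P = D₁/(r−g) ⇒ g = r − D₁/P = 0.115 − €1.90/€30.23 = 0.052149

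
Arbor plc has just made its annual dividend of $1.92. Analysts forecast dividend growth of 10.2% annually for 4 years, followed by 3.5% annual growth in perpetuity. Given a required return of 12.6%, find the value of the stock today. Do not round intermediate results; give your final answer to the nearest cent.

$27.31

D_1 = 2.11584
D_2 = 2.33166
D_3 = 2.56948
D_4 = 2.83157
Terminal value at year 4: TV = D_4×(1+g_2)/(r−g_2) = 2.93068/0.091 = 32.20524
P_0 = D_1/(1+r)^1 + D_2/(1+r)^2 + D_3/(1+r)^3 + D_4/(1+r)^4 + TV/(1+r)^4
    = 1.87908 + 1.83903 + 1.79983 + 1.76147 + 20.03425 = 27.31364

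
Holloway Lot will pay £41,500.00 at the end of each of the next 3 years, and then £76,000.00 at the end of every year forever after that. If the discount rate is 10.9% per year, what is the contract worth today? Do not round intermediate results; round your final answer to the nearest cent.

PV of 3-year annuity: £41,500.00 × [1 − (1+0.109)^−3] / 0.109 = 101590.80439
Perpetuity value at year 3: £76,000.00 / 0.109 = 697247.70642
PV of perpetuity: 697247.70642 / (1+0.109)^3 = 511201.89598
Total PV = 101590.80439 + 511201.89598 = 612792.70037

£612792.70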